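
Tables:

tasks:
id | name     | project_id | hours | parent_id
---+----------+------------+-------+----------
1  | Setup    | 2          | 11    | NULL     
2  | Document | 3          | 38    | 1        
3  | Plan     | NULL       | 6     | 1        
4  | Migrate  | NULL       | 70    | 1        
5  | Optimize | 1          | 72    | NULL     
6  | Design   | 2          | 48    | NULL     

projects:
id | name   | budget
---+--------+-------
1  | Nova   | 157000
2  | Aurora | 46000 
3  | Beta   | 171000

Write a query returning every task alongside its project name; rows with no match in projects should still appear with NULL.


LEFT JOIN keeps every row from tasks (the left table); where project_id has no match in projects, the project columns become NULL. Walk through each task:
  - task 1 (Setup): project_id=2 -> matches Aurora
  - task 2 (Document): project_id=3 -> matches Beta
  - task 3 (Plan): project_id=NULL, no match -> kept with NULL
  - task 4 (Migrate): project_id=NULL, no match -> kept with NULL
  - task 5 (Optimize): project_id=1 -> matches Nova
  - task 6 (Design): project_id=2 -> matches Aurora
All 6 rows appear; 2 have NULL project.

SQL:
SELECT a.name, b.name AS project
FROM tasks a
LEFT JOIN projects b ON a.project_id = b.id

Result:
name     | project
---------+--------
Setup    | Aurora 
Document | Beta   
Plan     | NULL   
Migrate  | NULL   
Optimize | Nova   
Design   | Aurora 


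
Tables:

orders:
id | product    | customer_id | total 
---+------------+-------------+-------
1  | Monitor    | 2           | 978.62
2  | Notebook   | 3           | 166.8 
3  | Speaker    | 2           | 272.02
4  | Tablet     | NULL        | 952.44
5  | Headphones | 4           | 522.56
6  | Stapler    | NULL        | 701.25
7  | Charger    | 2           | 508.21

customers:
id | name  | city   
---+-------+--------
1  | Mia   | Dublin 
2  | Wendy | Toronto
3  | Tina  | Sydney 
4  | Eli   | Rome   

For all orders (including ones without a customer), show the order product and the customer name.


LEFT JOIN keeps every row from orders (the left table); where customer_id has no match in customers, the customer columns become NULL. Walk through each order:
  - order 1 (Monitor): customer_id=2 -> matches Wendy
  - order 2 (Notebook): customer_id=3 -> matches Tina
  - order 3 (Speaker): customer_id=2 -> matches Wendy
  - order 4 (Tablet): customer_id=NULL, no match -> kept with NULL
  - order 5 (Headphones): customer_id=4 -> matches Eli
  - order 6 (Stapler): customer_id=NULL, no match -> kept with NULL
  - order 7 (Charger): customer_id=2 -> matches Wendy
All 7 rows appear; 2 have NULL customer.

SQL:
SELECT a.product, b.name AS customer
FROM orders a
LEFT JOIN customers b ON a.customer_id = b.id

Result:
product    | customer
-----------+---------
Monitor    | Wendy   
Notebook   | Tina    
Speaker    | Wendy   
Tablet     | NULL    
Headphones | Eli     
Stapler    | NULL    
Charger    | Wendy   


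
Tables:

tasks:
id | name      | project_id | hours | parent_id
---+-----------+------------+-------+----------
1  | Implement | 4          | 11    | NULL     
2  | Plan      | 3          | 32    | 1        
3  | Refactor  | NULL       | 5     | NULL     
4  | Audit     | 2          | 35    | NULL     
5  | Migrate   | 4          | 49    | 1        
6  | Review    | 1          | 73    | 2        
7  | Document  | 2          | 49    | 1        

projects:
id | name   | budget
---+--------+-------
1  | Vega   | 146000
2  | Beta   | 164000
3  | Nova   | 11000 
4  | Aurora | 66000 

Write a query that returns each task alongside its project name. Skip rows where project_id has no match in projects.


INNER JOIN keeps only tasks rows whose project_id matches an id in projects. Walk through each task:
  - task 1 (Implement): project_id=4 -> matches Aurora
  - task 2 (Plan): project_id=3 -> matches Nova
  - task 3 (Refactor): project_id=NULL, no match -> dropped
  - task 4 (Audit): project_id=2 -> matches Beta
  - task 5 (Migrate): project_id=4 -> matches Aurora
  - task 6 (Review): project_id=1 -> matches Vega
  - task 7 (Document): project_id=2 -> matches Beta
So 1 of 7 rows is dropped.

SQL:
SELECT a.name, b.name AS project
FROM tasks a
INNER JOIN projects b ON a.project_id = b.id

Result:
name      | project
----------+--------
Implement | Aurora 
Plan      | Nova   
Audit     | Beta   
Migrate   | Aurora 
Review    | Vega   
Document  | Beta   


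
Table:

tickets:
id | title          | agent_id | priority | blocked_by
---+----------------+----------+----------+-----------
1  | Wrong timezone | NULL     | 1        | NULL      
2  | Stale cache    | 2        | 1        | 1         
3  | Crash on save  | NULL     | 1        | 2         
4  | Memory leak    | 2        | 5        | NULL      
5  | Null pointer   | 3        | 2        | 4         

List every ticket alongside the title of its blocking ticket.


This is a self-join: tickets is joined to a second copy of itself, matching each row's blocked_by to another row's id. Use LEFT JOIN so rows with blocked_by=NULL are kept.
  - ticket 1 (Wrong timezone): blocked_by=NULL -> NULL
  - ticket 2 (Stale cache): blocked_by=1 -> Wrong timezone
  - ticket 3 (Crash on save): blocked_by=2 -> Stale cache
  - ticket 4 (Memory leak): blocked_by=NULL -> NULL
  - ticket 5 (Null pointer): blocked_by=4 -> Memory leak

SQL:
SELECT a.title AS item, b.title AS blocked_by
FROM tickets a
LEFT JOIN tickets b ON a.blocked_by = b.id

Result:
item           | blocked_by    
---------------+---------------
Wrong timezone | NULL          
Stale cache    | Wrong timezone
Crash on save  | Stale cache   
Memory leak    | NULL          
Null pointer   | Memory leak   


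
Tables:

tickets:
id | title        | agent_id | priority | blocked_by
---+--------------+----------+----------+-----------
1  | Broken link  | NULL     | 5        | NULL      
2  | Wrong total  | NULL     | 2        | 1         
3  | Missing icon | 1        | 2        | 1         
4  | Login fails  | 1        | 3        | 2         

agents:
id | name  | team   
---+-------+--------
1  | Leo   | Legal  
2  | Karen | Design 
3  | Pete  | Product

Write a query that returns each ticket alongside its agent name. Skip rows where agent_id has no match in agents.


INNER JOIN keeps only tickets rows whose agent_id matches an id in agents. Walk through each ticket:
  - ticket 1 (Broken link): agent_id=NULL, no match -> dropped
  - ticket 2 (Wrong total): agent_id=NULL, no match -> dropped
  - ticket 3 (Missing icon): agent_id=1 -> matches Leo
  - ticket 4 (Login fails): agent_id=1 -> matches Leo
So 2 of 4 rows are dropped.

SQL:
SELECT a.title, b.name AS agent
FROM tickets a
INNER JOIN agents b ON a.agent_id = b.id

Result:
title        | agent
-------------+------
Missing icon | Leo  
Login fails  | Leo  


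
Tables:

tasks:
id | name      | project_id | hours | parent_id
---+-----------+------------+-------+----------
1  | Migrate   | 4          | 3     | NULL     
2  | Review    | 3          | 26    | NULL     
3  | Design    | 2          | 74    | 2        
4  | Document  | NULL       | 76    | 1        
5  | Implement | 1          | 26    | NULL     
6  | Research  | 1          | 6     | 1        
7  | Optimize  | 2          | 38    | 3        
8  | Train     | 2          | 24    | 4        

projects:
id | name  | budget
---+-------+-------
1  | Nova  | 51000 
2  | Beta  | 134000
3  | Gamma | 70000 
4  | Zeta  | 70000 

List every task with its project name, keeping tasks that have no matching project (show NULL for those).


LEFT JOIN keeps every row from tasks (the left table); where project_id has no match in projects, the project columns become NULL. Walk through each task:
  - task 1 (Migrate): project_id=4 -> matches Zeta
  - task 2 (Review): project_id=3 -> matches Gamma
  - task 3 (Design): project_id=2 -> matches Beta
  - task 4 (Document): project_id=NULL, no match -> kept with NULL
  - task 5 (Implement): project_id=1 -> matches Nova
  - task 6 (Research): project_id=1 -> matches Nova
  - task 7 (Optimize): project_id=2 -> matches Beta
  - task 8 (Train): project_id=2 -> matches Beta
All 8 rows appear; 1 has NULL project.

SQL:
SELECT a.name, b.name AS project
FROM tasks a
LEFT JOIN projects b ON a.project_id = b.id

Result:
name      | project
----------+--------
Migrate   | Zeta   
Review    | Gamma  
Design    | Beta   
Document  | NULL   
Implement | Nova   
Research  | Nova   
Optimize  | Beta   
Train     | Beta   


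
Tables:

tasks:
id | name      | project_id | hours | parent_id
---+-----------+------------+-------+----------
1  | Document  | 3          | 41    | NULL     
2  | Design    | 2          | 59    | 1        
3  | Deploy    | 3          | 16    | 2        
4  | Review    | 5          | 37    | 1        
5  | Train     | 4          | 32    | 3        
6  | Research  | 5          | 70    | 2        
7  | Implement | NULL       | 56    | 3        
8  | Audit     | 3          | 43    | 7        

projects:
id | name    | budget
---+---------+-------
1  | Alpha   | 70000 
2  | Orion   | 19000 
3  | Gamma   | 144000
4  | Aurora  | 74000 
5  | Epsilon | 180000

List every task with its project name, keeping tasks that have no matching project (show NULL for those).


LEFT JOIN keeps every row from tasks (the left table); where project_id has no match in projects, the project columns become NULL. Walk through each task:
  - task 1 (Document): project_id=3 -> matches Gamma
  - task 2 (Design): project_id=2 -> matches Orion
  - task 3 (Deploy): project_id=3 -> matches Gamma
  - task 4 (Review): project_id=5 -> matches Epsilon
  - task 5 (Train): project_id=4 -> matches Aurora
  - task 6 (Research): project_id=5 -> matches Epsilon
  - task 7 (Implement): project_id=NULL, no match -> kept with NULL
  - task 8 (Audit): project_id=3 -> matches Gamma
All 8 rows appear; 1 has NULL project.

SQL:
SELECT a.name, b.name AS project
FROM tasks a
LEFT JOIN projects b ON a.project_id = b.id

Result:
name      | project
----------+--------
Document  | Gamma  
Design    | Orion  
Deploy    | Gamma  
Review    | Epsilon
Train     | Aurora 
Research  | Epsilon
Implement | NULL   
Audit     | Gamma  


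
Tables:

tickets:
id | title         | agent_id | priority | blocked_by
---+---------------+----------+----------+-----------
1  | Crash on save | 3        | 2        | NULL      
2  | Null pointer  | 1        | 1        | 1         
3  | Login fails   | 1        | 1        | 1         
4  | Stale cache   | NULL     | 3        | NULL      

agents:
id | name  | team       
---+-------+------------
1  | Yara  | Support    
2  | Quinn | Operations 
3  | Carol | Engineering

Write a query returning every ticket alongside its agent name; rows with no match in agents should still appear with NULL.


LEFT JOIN keeps every row from tickets (the left table); where agent_id has no match in agents, the agent columns become NULL. Walk through each ticket:
  - ticket 1 (Crash on save): agent_id=3 -> matches Carol
  - ticket 2 (Null pointer): agent_id=1 -> matches Yara
  - ticket 3 (Login fails): agent_id=1 -> matches Yara
  - ticket 4 (Stale cache): agent_id=NULL, no match -> kept with NULL
All 4 rows appear; 1 has NULL agent.

SQL:
SELECT a.title, b.name AS agent
FROM tickets a
LEFT JOIN agents b ON a.agent_id = b.id

Result:
title         | agent
--------------+------
Crash on save | Carol
Null pointer  | Yara 
Login fails   | Yara 
Stale cache   | NULL 


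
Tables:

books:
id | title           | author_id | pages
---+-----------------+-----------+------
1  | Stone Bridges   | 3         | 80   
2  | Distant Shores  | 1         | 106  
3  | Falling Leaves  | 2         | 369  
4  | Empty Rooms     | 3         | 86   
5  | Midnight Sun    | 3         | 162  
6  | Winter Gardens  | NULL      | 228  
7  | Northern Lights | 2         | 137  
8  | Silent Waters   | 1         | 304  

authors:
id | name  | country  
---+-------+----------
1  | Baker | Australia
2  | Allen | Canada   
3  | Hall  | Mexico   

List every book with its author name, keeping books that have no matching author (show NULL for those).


LEFT JOIN keeps every row from books (the left table); where author_id has no match in authors, the author columns become NULL. Walk through each book:
  - book 1 (Stone Bridges): author_id=3 -> matches Hall
  - book 2 (Distant Shores): author_id=1 -> matches Baker
  - book 3 (Falling Leaves): author_id=2 -> matches Allen
  - book 4 (Empty Rooms): author_id=3 -> matches Hall
  - book 5 (Midnight Sun): author_id=3 -> matches Hall
  - book 6 (Winter Gardens): author_id=NULL, no match -> kept with NULL
  - book 7 (Northern Lights): author_id=2 -> matches Allen
  - book 8 (Silent Waters): author_id=1 -> matches Baker
All 8 rows appear; 1 has NULL author.

SQL:
SELECT a.title, b.name AS author
FROM books a
LEFT JOIN authors b ON a.author_id = b.id

Result:
title           | author
----------------+-------
Stone Bridges   | Hall  
Distant Shores  | Baker 
Falling Leaves  | Allen 
Empty Rooms     | Hall  
Midnight Sun    | Hall  
Winter Gardens  | NULL  
Northern Lights | Allen 
Silent Waters   | Baker 


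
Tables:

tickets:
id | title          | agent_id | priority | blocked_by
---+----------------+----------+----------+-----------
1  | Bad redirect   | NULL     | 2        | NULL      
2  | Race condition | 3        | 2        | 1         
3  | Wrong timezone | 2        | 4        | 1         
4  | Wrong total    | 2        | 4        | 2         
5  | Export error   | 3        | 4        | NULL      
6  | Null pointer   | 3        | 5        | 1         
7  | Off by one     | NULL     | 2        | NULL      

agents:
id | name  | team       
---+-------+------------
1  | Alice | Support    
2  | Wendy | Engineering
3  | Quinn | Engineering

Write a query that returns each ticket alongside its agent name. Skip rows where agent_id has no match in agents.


INNER JOIN keeps only tickets rows whose agent_id matches an id in agents. Walk through each ticket:
  - ticket 1 (Bad redirect): agent_id=NULL, no match -> dropped
  - ticket 2 (Race condition): agent_id=3 -> matches Quinn
  - ticket 3 (Wrong timezone): agent_id=2 -> matches Wendy
  - ticket 4 (Wrong total): agent_id=2 -> matches Wendy
  - ticket 5 (Export error): agent_id=3 -> matches Quinn
  - ticket 6 (Null pointer): agent_id=3 -> matches Quinn
  - ticket 7 (Off by one): agent_id=NULL, no match -> dropped
So 2 of 7 rows are dropped.

SQL:
SELECT a.title, b.name AS agent
FROM tickets a
INNER JOIN agents b ON a.agent_id = b.id

Result:
title          | agent
---------------+------
Race condition | Quinn
Wrong timezone | Wendy
Wrong total    | Wendy
Export error   | Quinn
Null pointer   | Quinn


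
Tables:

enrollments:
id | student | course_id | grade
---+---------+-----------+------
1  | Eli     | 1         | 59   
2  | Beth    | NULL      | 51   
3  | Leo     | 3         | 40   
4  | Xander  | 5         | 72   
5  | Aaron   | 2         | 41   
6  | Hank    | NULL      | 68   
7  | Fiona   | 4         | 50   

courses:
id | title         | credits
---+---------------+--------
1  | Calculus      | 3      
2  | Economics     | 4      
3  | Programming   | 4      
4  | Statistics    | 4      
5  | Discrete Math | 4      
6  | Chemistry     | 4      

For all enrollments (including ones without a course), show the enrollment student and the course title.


LEFT JOIN keeps every row from enrollments (the left table); where course_id has no match in courses, the course columns become NULL. Walk through each enrollment:
  - enrollment 1 (Eli): course_id=1 -> matches Calculus
  - enrollment 2 (Beth): course_id=NULL, no match -> kept with NULL
  - enrollment 3 (Leo): course_id=3 -> matches Programming
  - enrollment 4 (Xander): course_id=5 -> matches Discrete Math
  - enrollment 5 (Aaron): course_id=2 -> matches Economics
  - enrollment 6 (Hank): course_id=NULL, no match -> kept with NULL
  - enrollment 7 (Fiona): course_id=4 -> matches Statistics
All 7 rows appear; 2 have NULL course.

SQL:
SELECT a.student, b.title AS course
FROM enrollments a
LEFT JOIN courses b ON a.course_id = b.id

Result:
student | course       
--------+--------------
Eli     | Calculus     
Beth    | NULL         
Leo     | Programming  
Xander  | Discrete Math
Aaron   | Economics    
Hank    | NULL         
Fiona   | Statistics   


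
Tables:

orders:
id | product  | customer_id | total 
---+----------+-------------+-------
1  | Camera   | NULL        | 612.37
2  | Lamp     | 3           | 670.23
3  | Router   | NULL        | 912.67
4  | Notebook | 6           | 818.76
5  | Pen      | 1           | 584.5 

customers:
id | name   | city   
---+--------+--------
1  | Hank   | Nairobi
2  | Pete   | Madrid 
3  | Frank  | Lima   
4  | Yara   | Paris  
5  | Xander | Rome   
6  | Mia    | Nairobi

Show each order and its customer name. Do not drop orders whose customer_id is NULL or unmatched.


LEFT JOIN keeps every row from orders (the left table); where customer_id has no match in customers, the customer columns become NULL. Walk through each order:
  - order 1 (Camera): customer_id=NULL, no match -> kept with NULL
  - order 2 (Lamp): customer_id=3 -> matches Frank
  - order 3 (Router): customer_id=NULL, no match -> kept with NULL
  - order 4 (Notebook): customer_id=6 -> matches Mia
  - order 5 (Pen): customer_id=1 -> matches Hank
All 5 rows appear; 2 have NULL customer.

SQL:
SELECT a.product, b.name AS customer
FROM orders a
LEFT JOIN customers b ON a.customer_id = b.id

Result:
product  | customer
---------+---------
Camera   | NULL    
Lamp     | Frank   
Router   | NULL    
Notebook | Mia     
Pen      | Hank    


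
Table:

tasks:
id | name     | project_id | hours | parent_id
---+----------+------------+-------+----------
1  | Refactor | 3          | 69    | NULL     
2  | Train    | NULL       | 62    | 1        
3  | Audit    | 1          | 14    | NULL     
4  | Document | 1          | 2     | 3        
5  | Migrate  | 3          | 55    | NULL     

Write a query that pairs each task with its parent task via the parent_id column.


This is a self-join: tasks is joined to a second copy of itself, matching each row's parent_id to another row's id. Use LEFT JOIN so rows with parent_id=NULL are kept.
  - task 1 (Refactor): parent_id=NULL -> NULL
  - task 2 (Train): parent_id=1 -> Refactor
  - task 3 (Audit): parent_id=NULL -> NULL
  - task 4 (Document): parent_id=3 -> Audit
  - task 5 (Migrate): parent_id=NULL -> NULL

SQL:
SELECT a.name AS item, b.name AS parent
FROM tasks a
LEFT JOIN tasks b ON a.parent_id = b.id

Result:
item     | parent  
---------+---------
Refactor | NULL    
Train    | Refactor
Audit    | NULL    
Document | Audit   
Migrate  | NULL    


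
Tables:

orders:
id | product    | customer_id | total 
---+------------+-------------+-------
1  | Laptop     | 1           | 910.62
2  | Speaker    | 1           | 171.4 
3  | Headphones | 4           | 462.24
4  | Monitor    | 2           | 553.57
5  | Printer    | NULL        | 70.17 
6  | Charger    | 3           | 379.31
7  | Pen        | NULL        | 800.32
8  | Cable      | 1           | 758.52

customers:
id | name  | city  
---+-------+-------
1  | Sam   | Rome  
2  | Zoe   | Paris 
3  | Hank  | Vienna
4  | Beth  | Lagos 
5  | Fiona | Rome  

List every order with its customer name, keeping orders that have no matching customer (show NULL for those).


LEFT JOIN keeps every row from orders (the left table); where customer_id has no match in customers, the customer columns become NULL. Walk through each order:
  - order 1 (Laptop): customer_id=1 -> matches Sam
  - order 2 (Speaker): customer_id=1 -> matches Sam
  - order 3 (Headphones): customer_id=4 -> matches Beth
  - order 4 (Monitor): customer_id=2 -> matches Zoe
  - order 5 (Printer): customer_id=NULL, no match -> kept with NULL
  - order 6 (Charger): customer_id=3 -> matches Hank
  - order 7 (Pen): customer_id=NULL, no match -> kept with NULL
  - order 8 (Cable): customer_id=1 -> matches Sam
All 8 rows appear; 2 have NULL customer.

SQL:
SELECT a.product, b.name AS customer
FROM orders a
LEFT JOIN customers b ON a.customer_id = b.id

Result:
product    | customer
-----------+---------
Laptop     | Sam     
Speaker    | Sam     
Headphones | Beth    
Monitor    | Zoe     
Printer    | NULL    
Charger    | Hank    
Pen        | NULL    
Cable      | Sam     


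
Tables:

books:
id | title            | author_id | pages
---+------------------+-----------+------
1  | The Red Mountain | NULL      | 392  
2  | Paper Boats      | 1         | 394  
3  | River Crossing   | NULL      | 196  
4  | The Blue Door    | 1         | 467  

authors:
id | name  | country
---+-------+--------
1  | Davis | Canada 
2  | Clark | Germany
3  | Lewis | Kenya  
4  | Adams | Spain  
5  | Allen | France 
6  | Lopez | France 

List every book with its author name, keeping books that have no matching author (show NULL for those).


LEFT JOIN keeps every row from books (the left table); where author_id has no match in authors, the author columns become NULL. Walk through each book:
  - book 1 (The Red Mountain): author_id=NULL, no match -> kept with NULL
  - book 2 (Paper Boats): author_id=1 -> matches Davis
  - book 3 (River Crossing): author_id=NULL, no match -> kept with NULL
  - book 4 (The Blue Door): author_id=1 -> matches Davis
All 4 rows appear; 2 have NULL author.

SQL:
SELECT a.title, b.name AS author
FROM books a
LEFT JOIN authors b ON a.author_id = b.id

Result:
title            | author
-----------------+-------
The Red Mountain | NULL  
Paper Boats      | Davis 
River Crossing   | NULL  
The Blue Door    | Davis 


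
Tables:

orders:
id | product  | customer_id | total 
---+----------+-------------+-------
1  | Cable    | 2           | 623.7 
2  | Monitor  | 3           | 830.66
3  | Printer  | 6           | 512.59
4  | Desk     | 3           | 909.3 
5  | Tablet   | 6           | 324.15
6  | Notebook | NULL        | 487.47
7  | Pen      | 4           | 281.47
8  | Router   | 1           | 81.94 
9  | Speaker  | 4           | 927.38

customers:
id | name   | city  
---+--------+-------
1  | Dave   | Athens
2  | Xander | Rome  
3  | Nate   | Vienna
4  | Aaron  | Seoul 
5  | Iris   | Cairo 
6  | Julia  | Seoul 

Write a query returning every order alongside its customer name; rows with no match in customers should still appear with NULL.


LEFT JOIN keeps every row from orders (the left table); where customer_id has no match in customers, the customer columns become NULL. Walk through each order:
  - order 1 (Cable): customer_id=2 -> matches Xander
  - order 2 (Monitor): customer_id=3 -> matches Nate
  - order 3 (Printer): customer_id=6 -> matches Julia
  - order 4 (Desk): customer_id=3 -> matches Nate
  - order 5 (Tablet): customer_id=6 -> matches Julia
  - order 6 (Notebook): customer_id=NULL, no match -> kept with NULL
  - order 7 (Pen): customer_id=4 -> matches Aaron
  - order 8 (Router): customer_id=1 -> matches Dave
  - order 9 (Speaker): customer_id=4 -> matches Aaron
All 9 rows appear; 1 has NULL customer.

SQL:
SELECT a.product, b.name AS customer
FROM orders a
LEFT JOIN customers b ON a.customer_id = b.id

Result:
product  | customer
---------+---------
Cable    | Xander  
Monitor  | Nate    
Printer  | Julia   
Desk     | Nate    
Tablet   | Julia   
Notebook | NULL    
Pen      | Aaron   
Router   | Dave    
Speaker  | Aaron   


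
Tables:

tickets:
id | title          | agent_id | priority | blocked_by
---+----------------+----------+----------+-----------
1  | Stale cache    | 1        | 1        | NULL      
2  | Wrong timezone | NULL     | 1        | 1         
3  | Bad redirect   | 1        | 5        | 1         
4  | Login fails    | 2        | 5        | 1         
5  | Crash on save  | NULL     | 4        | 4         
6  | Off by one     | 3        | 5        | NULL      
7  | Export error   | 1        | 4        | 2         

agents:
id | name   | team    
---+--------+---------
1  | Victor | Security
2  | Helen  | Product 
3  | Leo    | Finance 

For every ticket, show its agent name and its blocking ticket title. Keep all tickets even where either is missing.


Two LEFT JOINs from the same base table tickets: one to agents via agent_id, one to tickets itself via blocked_by. Both are LEFT so every ticket is preserved.
Match against agents:
  - ticket 1 (Stale cache): agent_id=1 -> matches Victor
  - ticket 2 (Wrong timezone): agent_id=NULL, no match -> kept with NULL
  - ticket 3 (Bad redirect): agent_id=1 -> matches Victor
  - ticket 4 (Login fails): agent_id=2 -> matches Helen
  - ticket 5 (Crash on save): agent_id=NULL, no match -> kept with NULL
  - ticket 6 (Off by one): agent_id=3 -> matches Leo
  - ticket 7 (Export error): agent_id=1 -> matches Victor
Match against tickets (self):
  - ticket 1 (Stale cache): blocked_by=NULL -> NULL
  - ticket 2 (Wrong timezone): blocked_by=1 -> Stale cache
  - ticket 3 (Bad redirect): blocked_by=1 -> Stale cache
  - ticket 4 (Login fails): blocked_by=1 -> Stale cache
  - ticket 5 (Crash on save): blocked_by=4 -> Login fails
  - ticket 6 (Off by one): blocked_by=NULL -> NULL
  - ticket 7 (Export error): blocked_by=2 -> Wrong timezone

SQL:
SELECT a.title, b.name AS agent, c.title AS blocked_by
FROM tickets a
LEFT JOIN agents b ON a.agent_id = b.id
LEFT JOIN tickets c ON a.blocked_by = c.id

Result:
title          | agent  | blocked_by    
---------------+--------+---------------
Stale cache    | Victor | NULL          
Wrong timezone | NULL   | Stale cache   
Bad redirect   | Victor | Stale cache   
Login fails    | Helen  | Stale cache   
Crash on save  | NULL   | Login fails   
Off by one     | Leo    | NULL          
Export error   | Victor | Wrong timezone


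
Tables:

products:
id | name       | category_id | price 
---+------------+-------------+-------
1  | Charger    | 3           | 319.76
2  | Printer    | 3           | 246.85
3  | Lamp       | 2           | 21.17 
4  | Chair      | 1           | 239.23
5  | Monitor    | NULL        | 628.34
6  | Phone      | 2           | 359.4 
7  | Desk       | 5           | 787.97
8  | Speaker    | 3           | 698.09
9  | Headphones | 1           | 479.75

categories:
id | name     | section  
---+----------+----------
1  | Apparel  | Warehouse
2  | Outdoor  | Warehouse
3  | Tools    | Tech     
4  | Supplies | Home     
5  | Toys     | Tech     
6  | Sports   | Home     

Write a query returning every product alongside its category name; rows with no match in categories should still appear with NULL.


LEFT JOIN keeps every row from products (the left table); where category_id has no match in categories, the category columns become NULL. Walk through each product:
  - product 1 (Charger): category_id=3 -> matches Tools
  - product 2 (Printer): category_id=3 -> matches Tools
  - product 3 (Lamp): category_id=2 -> matches Outdoor
  - product 4 (Chair): category_id=1 -> matches Apparel
  - product 5 (Monitor): category_id=NULL, no match -> kept with NULL
  - product 6 (Phone): category_id=2 -> matches Outdoor
  - product 7 (Desk): category_id=5 -> matches Toys
  - product 8 (Speaker): category_id=3 -> matches Tools
  - product 9 (Headphones): category_id=1 -> matches Apparel
All 9 rows appear; 1 has NULL category.

SQL:
SELECT a.name, b.name AS category
FROM products a
LEFT JOIN categories b ON a.category_id = b.id

Result:
name       | category
-----------+---------
Charger    | Tools   
Printer    | Tools   
Lamp       | Outdoor 
Chair      | Apparel 
Monitor    | NULL    
Phone      | Outdoor 
Desk       | Toys    
Speaker    | Tools   
Headphones | Apparel 


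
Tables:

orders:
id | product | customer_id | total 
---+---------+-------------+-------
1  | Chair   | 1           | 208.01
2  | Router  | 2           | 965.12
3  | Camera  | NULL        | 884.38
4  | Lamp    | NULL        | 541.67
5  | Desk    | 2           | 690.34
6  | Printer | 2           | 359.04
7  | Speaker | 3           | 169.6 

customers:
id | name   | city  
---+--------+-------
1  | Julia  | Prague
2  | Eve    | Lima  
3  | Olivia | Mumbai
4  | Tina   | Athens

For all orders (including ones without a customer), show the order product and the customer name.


LEFT JOIN keeps every row from orders (the left table); where customer_id has no match in customers, the customer columns become NULL. Walk through each order:
  - order 1 (Chair): customer_id=1 -> matches Julia
  - order 2 (Router): customer_id=2 -> matches Eve
  - order 3 (Camera): customer_id=NULL, no match -> kept with NULL
  - order 4 (Lamp): customer_id=NULL, no match -> kept with NULL
  - order 5 (Desk): customer_id=2 -> matches Eve
  - order 6 (Printer): customer_id=2 -> matches Eve
  - order 7 (Speaker): customer_id=3 -> matches Olivia
All 7 rows appear; 2 have NULL customer.

SQL:
SELECT a.product, b.name AS customer
FROM orders a
LEFT JOIN customers b ON a.customer_id = b.id

Result:
product | customer
--------+---------
Chair   | Julia   
Router  | Eve     
Camera  | NULL    
Lamp    | NULL    
Desk    | Eve     
Printer | Eve     
Speaker | Olivia  


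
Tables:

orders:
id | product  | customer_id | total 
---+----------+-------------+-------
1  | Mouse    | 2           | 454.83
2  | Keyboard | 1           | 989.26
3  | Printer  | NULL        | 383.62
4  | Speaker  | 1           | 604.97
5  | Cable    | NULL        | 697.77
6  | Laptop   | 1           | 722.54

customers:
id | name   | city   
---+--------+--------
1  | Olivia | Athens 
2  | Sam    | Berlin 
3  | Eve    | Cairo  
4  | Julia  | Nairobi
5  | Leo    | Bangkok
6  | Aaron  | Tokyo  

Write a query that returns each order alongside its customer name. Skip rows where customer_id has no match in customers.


INNER JOIN keeps only orders rows whose customer_id matches an id in customers. Walk through each order:
  - order 1 (Mouse): customer_id=2 -> matches Sam
  - order 2 (Keyboard): customer_id=1 -> matches Olivia
  - order 3 (Printer): customer_id=NULL, no match -> dropped
  - order 4 (Speaker): customer_id=1 -> matches Olivia
  - order 5 (Cable): customer_id=NULL, no match -> dropped
  - order 6 (Laptop): customer_id=1 -> matches Olivia
So 2 of 6 rows are dropped.

SQL:
SELECT a.product, b.name AS customer
FROM orders a
INNER JOIN customers b ON a.customer_id = b.id

Result:
product  | customer
---------+---------
Mouse    | Sam     
Keyboard | Olivia  
Speaker  | Olivia  
Laptop   | Olivia  


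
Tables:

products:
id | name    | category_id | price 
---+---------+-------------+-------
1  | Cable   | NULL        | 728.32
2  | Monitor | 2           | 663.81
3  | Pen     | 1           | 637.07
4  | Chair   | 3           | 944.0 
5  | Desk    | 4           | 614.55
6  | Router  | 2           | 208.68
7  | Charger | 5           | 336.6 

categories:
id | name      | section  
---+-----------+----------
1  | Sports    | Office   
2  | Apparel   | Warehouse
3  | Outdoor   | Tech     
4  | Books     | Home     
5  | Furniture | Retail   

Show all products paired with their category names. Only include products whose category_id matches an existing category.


INNER JOIN keeps only products rows whose category_id matches an id in categories. Walk through each product:
  - product 1 (Cable): category_id=NULL, no match -> dropped
  - product 2 (Monitor): category_id=2 -> matches Apparel
  - product 3 (Pen): category_id=1 -> matches Sports
  - product 4 (Chair): category_id=3 -> matches Outdoor
  - product 5 (Desk): category_id=4 -> matches Books
  - product 6 (Router): category_id=2 -> matches Apparel
  - product 7 (Charger): category_id=5 -> matches Furniture
So 1 of 7 rows is dropped.

SQL:
SELECT a.name, b.name AS category
FROM products a
INNER JOIN categories b ON a.category_id = b.id

Result:
name    | category 
--------+----------
Monitor | Apparel  
Pen     | Sports   
Chair   | Outdoor  
Desk    | Books    
Router  | Apparel  
Charger | Furniture


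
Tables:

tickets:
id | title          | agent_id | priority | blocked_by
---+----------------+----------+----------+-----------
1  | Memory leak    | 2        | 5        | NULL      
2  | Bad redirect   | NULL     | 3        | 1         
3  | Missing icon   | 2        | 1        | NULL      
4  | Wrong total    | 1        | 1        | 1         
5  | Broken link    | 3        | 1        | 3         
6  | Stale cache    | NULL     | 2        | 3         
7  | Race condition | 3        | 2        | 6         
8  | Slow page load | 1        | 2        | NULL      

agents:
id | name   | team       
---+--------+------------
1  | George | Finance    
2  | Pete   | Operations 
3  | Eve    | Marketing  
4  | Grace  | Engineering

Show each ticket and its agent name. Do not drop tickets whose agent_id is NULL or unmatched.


LEFT JOIN keeps every row from tickets (the left table); where agent_id has no match in agents, the agent columns become NULL. Walk through each ticket:
  - ticket 1 (Memory leak): agent_id=2 -> matches Pete
  - ticket 2 (Bad redirect): agent_id=NULL, no match -> kept with NULL
  - ticket 3 (Missing icon): agent_id=2 -> matches Pete
  - ticket 4 (Wrong total): agent_id=1 -> matches George
  - ticket 5 (Broken link): agent_id=3 -> matches Eve
  - ticket 6 (Stale cache): agent_id=NULL, no match -> kept with NULL
  - ticket 7 (Race condition): agent_id=3 -> matches Eve
  - ticket 8 (Slow page load): agent_id=1 -> matches George
All 8 rows appear; 2 have NULL agent.

SQL:
SELECT a.title, b.name AS agent
FROM tickets a
LEFT JOIN agents b ON a.agent_id = b.id

Result:
title          | agent 
---------------+-------
Memory leak    | Pete  
Bad redirect   | NULL  
Missing icon   | Pete  
Wrong total    | George
Broken link    | Eve   
Stale cache    | NULL  
Race condition | Eve   
Slow page load | George


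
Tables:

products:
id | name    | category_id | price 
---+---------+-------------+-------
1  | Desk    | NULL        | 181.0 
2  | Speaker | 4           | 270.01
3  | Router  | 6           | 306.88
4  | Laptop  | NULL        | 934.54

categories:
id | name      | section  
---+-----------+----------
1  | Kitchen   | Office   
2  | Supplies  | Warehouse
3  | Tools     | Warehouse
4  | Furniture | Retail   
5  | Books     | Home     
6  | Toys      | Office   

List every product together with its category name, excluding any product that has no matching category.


INNER JOIN keeps only products rows whose category_id matches an id in categories. Walk through each product:
  - product 1 (Desk): category_id=NULL, no match -> dropped
  - product 2 (Speaker): category_id=4 -> matches Furniture
  - product 3 (Router): category_id=6 -> matches Toys
  - product 4 (Laptop): category_id=NULL, no match -> dropped
So 2 of 4 rows are dropped.

SQL:
SELECT a.name, b.name AS category
FROM products a
INNER JOIN categories b ON a.category_id = b.id

Result:
name    | category 
--------+----------
Speaker | Furniture
Router  | Toys     


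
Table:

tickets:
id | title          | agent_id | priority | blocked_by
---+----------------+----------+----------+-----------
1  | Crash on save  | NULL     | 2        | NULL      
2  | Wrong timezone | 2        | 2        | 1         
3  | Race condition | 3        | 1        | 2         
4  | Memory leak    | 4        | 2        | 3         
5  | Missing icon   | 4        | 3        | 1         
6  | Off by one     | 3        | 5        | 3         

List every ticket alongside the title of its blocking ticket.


This is a self-join: tickets is joined to a second copy of itself, matching each row's blocked_by to another row's id. Use LEFT JOIN so rows with blocked_by=NULL are kept.
  - ticket 1 (Crash on save): blocked_by=NULL -> NULL
  - ticket 2 (Wrong timezone): blocked_by=1 -> Crash on save
  - ticket 3 (Race condition): blocked_by=2 -> Wrong timezone
  - ticket 4 (Memory leak): blocked_by=3 -> Race condition
  - ticket 5 (Missing icon): blocked_by=1 -> Crash on save
  - ticket 6 (Off by one): blocked_by=3 -> Race condition

SQL:
SELECT a.title AS item, b.title AS blocked_by
FROM tickets a
LEFT JOIN tickets b ON a.blocked_by = b.id

Result:
item           | blocked_by    
---------------+---------------
Crash on save  | NULL          
Wrong timezone | Crash on save 
Race condition | Wrong timezone
Memory leak    | Race condition
Missing icon   | Crash on save 
Off by one     | Race condition


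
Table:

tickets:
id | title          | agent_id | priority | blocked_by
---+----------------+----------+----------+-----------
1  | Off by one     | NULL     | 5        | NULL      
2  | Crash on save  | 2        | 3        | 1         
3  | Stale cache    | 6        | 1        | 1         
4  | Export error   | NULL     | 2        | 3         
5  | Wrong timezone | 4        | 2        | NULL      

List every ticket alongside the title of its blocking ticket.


This is a self-join: tickets is joined to a second copy of itself, matching each row's blocked_by to another row's id. Use LEFT JOIN so rows with blocked_by=NULL are kept.
  - ticket 1 (Off by one): blocked_by=NULL -> NULL
  - ticket 2 (Crash on save): blocked_by=1 -> Off by one
  - ticket 3 (Stale cache): blocked_by=1 -> Off by one
  - ticket 4 (Export error): blocked_by=3 -> Stale cache
  - ticket 5 (Wrong timezone): blocked_by=NULL -> NULL

SQL:
SELECT a.title AS item, b.title AS blocked_by
FROM tickets a
LEFT JOIN tickets b ON a.blocked_by = b.id

Result:
item           | blocked_by 
---------------+------------
Off by one     | NULL       
Crash on save  | Off by one 
Stale cache    | Off by one 
Export error   | Stale cache
Wrong timezone | NULL       


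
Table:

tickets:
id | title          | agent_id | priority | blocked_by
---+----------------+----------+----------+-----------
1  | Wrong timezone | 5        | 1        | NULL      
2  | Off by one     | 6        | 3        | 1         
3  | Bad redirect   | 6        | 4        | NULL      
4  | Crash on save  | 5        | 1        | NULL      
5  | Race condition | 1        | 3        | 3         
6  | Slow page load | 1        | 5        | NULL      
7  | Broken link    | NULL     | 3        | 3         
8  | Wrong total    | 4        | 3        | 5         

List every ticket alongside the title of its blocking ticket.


This is a self-join: tickets is joined to a second copy of itself, matching each row's blocked_by to another row's id. Use LEFT JOIN so rows with blocked_by=NULL are kept.
  - ticket 1 (Wrong timezone): blocked_by=NULL -> NULL
  - ticket 2 (Off by one): blocked_by=1 -> Wrong timezone
  - ticket 3 (Bad redirect): blocked_by=NULL -> NULL
  - ticket 4 (Crash on save): blocked_by=NULL -> NULL
  - ticket 5 (Race condition): blocked_by=3 -> Bad redirect
  - ticket 6 (Slow page load): blocked_by=NULL -> NULL
  - ticket 7 (Broken link): blocked_by=3 -> Bad redirect
  - ticket 8 (Wrong total): blocked_by=5 -> Race condition

SQL:
SELECT a.title AS item, b.title AS blocked_by
FROM tickets a
LEFT JOIN tickets b ON a.blocked_by = b.id

Result:
item           | blocked_by    
---------------+---------------
Wrong timezone | NULL          
Off by one     | Wrong timezone
Bad redirect   | NULL          
Crash on save  | NULL          
Race condition | Bad redirect  
Slow page load | NULL          
Broken link    | Bad redirect  
Wrong total    | Race condition


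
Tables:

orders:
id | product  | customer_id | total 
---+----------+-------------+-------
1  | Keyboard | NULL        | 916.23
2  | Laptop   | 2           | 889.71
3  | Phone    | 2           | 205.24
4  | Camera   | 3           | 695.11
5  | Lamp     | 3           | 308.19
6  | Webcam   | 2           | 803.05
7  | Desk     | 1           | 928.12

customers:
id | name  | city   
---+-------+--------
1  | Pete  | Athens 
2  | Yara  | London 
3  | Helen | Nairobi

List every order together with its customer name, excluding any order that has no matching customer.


INNER JOIN keeps only orders rows whose customer_id matches an id in customers. Walk through each order:
  - order 1 (Keyboard): customer_id=NULL, no match -> dropped
  - order 2 (Laptop): customer_id=2 -> matches Yara
  - order 3 (Phone): customer_id=2 -> matches Yara
  - order 4 (Camera): customer_id=3 -> matches Helen
  - order 5 (Lamp): customer_id=3 -> matches Helen
  - order 6 (Webcam): customer_id=2 -> matches Yara
  - order 7 (Desk): customer_id=1 -> matches Pete
So 1 of 7 rows is dropped.

SQL:
SELECT a.product, b.name AS customer
FROM orders a
INNER JOIN customers b ON a.customer_id = b.id

Result:
product | customer
--------+---------
Laptop  | Yara    
Phone   | Yara    
Camera  | Helen   
Lamp    | Helen   
Webcam  | Yara    
Desk    | Pete    


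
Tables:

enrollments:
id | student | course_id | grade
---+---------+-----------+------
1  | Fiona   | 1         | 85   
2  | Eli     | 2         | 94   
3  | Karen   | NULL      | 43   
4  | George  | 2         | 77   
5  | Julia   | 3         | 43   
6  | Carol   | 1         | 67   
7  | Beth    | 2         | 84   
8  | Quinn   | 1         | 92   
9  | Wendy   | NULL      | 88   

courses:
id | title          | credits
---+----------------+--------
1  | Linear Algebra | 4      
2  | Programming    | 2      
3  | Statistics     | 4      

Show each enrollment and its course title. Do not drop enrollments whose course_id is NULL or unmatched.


LEFT JOIN keeps every row from enrollments (the left table); where course_id has no match in courses, the course columns become NULL. Walk through each enrollment:
  - enrollment 1 (Fiona): course_id=1 -> matches Linear Algebra
  - enrollment 2 (Eli): course_id=2 -> matches Programming
  - enrollment 3 (Karen): course_id=NULL, no match -> kept with NULL
  - enrollment 4 (George): course_id=2 -> matches Programming
  - enrollment 5 (Julia): course_id=3 -> matches Statistics
  - enrollment 6 (Carol): course_id=1 -> matches Linear Algebra
  - enrollment 7 (Beth): course_id=2 -> matches Programming
  - enrollment 8 (Quinn): course_id=1 -> matches Linear Algebra
  - enrollment 9 (Wendy): course_id=NULL, no match -> kept with NULL
All 9 rows appear; 2 have NULL course.

SQL:
SELECT a.student, b.title AS course
FROM enrollments a
LEFT JOIN courses b ON a.course_id = b.id

Result:
student | course        
--------+---------------
Fiona   | Linear Algebra
Eli     | Programming   
Karen   | NULL          
George  | Programming   
Julia   | Statistics    
Carol   | Linear Algebra
Beth    | Programming   
Quinn   | Linear Algebra
Wendy   | NULL          
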